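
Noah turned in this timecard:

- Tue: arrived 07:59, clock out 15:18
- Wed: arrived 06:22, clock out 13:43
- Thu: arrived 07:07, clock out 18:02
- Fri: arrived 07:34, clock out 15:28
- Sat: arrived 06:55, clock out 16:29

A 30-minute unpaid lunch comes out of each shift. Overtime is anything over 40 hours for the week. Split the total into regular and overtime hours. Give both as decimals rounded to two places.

Tue: 07:59–15:18 = 7 h 19 min; less 30 min break → 6 h 49 min
Wed: 06:22–13:43 = 7 h 21 min; less 30 min break → 6 h 51 min
Thu: 07:07–18:02 = 10 h 55 min; less 30 min break → 10 h 25 min
Fri: 07:34–15:28 = 7 h 54 min; less 30 min break → 7 h 24 min
Sat: 06:55–16:29 = 9 h 34 min; less 30 min break → 9 h 4 min
Total worked: 40 h 33 min = 40.55 h.
Threshold 40 h → overtime 0 h 33 min, regular 40 h 0 min.

Regular 40.00 hours, overtime 0.55 hours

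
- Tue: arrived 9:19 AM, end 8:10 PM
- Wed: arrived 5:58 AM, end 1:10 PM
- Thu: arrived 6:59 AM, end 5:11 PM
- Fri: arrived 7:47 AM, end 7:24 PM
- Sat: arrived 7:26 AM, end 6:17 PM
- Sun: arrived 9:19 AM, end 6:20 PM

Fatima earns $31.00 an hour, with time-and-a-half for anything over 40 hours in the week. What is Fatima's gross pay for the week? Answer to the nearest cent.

$2157.60

Tue: 9:19 AM–8:10 PM = 10 h 51 min
Wed: 5:58 AM–1:10 PM = 7 h 12 min
Thu: 6:59 AM–5:11 PM = 10 h 12 min
Fri: 7:47 AM–7:24 PM = 11 h 37 min
Sat: 7:26 AM–6:17 PM = 10 h 51 min
Sun: 9:19 AM–6:20 PM = 9 h 1 min
Total worked: 59 h 44 min = 3584 min.
Regular 40 h 0 min = 2400 min at $31.00/h; overtime 19 h 44 min = 1184 min at $46.50/h.
Pay = (2400 × $31.00 + 1184 × $46.50) ÷ 60 = $2157.60.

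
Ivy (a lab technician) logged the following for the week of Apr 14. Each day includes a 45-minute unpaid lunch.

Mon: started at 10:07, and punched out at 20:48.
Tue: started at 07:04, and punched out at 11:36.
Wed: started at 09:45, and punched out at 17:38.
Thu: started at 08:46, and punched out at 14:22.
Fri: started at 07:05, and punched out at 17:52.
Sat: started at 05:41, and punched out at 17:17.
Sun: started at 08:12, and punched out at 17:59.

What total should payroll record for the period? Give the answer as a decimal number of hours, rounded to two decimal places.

Mon: 10:07–20:48 = 10 h 41 min; less 45 min break → 9 h 56 min
Tue: 07:04–11:36 = 4 h 32 min; less 45 min break → 3 h 47 min
Wed: 09:45–17:38 = 7 h 53 min; less 45 min break → 7 h 8 min
Thu: 08:46–14:22 = 5 h 36 min; less 45 min break → 4 h 51 min
Fri: 07:05–17:52 = 10 h 47 min; less 45 min break → 10 h 2 min
Sat: 05:41–17:17 = 11 h 36 min; less 45 min break → 10 h 51 min
Sun: 08:12–17:59 = 9 h 47 min; less 45 min break → 9 h 2 min
Total: 9 h 56 min + 3 h 47 min + 7 h 8 min + 4 h 51 min + 10 h 2 min + 10 h 51 min + 9 h 2 min = 55 h 37 min.

55.62 hours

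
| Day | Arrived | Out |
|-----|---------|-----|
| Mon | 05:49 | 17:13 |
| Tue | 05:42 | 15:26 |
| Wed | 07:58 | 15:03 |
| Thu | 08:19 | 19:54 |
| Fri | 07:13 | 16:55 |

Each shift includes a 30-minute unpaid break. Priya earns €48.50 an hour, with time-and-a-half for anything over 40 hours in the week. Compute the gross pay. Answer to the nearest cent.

Mon: 05:49–17:13 = 11 h 24 min; less 30 min break → 10 h 54 min
Tue: 05:42–15:26 = 9 h 44 min; less 30 min break → 9 h 14 min
Wed: 07:58–15:03 = 7 h 5 min; less 30 min break → 6 h 35 min
Thu: 08:19–19:54 = 11 h 35 min; less 30 min break → 11 h 5 min
Fri: 07:13–16:55 = 9 h 42 min; less 30 min break → 9 h 12 min
Total worked: 47 h 0 min = 2820 min.
Regular 40 h 0 min = 2400 min at €48.50/h; overtime 7 h 0 min = 420 min at €72.75/h.
Pay = (2400 × €48.50 + 420 × €72.75) ÷ 60 = €2449.25.

€2449.25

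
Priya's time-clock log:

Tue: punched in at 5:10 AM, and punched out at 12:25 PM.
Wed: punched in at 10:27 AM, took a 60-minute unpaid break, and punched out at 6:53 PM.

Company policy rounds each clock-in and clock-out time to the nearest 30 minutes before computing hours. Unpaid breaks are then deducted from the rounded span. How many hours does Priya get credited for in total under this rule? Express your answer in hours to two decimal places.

Tue: in 5:10 AM→5:00 AM, out 12:25 PM→12:30 PM; 7 h 30 min
Wed: in 10:27 AM→10:30 AM, out 6:53 PM→7:00 PM; 8 h 30 min − 60 min = 7 h 30 min
Total credited: 15 h 0 min.

15.00 hours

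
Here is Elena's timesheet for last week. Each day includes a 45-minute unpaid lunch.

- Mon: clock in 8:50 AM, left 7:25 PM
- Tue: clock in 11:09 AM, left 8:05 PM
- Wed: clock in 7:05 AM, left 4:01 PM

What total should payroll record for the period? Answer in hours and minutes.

26 h 12 min

Mon: 8:50 AM–7:25 PM = 10 h 35 min; less 45 min break → 9 h 50 min
Tue: 11:09 AM–8:05 PM = 8 h 56 min; less 45 min break → 8 h 11 min
Wed: 7:05 AM–4:01 PM = 8 h 56 min; less 45 min break → 8 h 11 min
Total: 9 h 50 min + 8 h 11 min + 8 h 11 min = 26 h 12 min.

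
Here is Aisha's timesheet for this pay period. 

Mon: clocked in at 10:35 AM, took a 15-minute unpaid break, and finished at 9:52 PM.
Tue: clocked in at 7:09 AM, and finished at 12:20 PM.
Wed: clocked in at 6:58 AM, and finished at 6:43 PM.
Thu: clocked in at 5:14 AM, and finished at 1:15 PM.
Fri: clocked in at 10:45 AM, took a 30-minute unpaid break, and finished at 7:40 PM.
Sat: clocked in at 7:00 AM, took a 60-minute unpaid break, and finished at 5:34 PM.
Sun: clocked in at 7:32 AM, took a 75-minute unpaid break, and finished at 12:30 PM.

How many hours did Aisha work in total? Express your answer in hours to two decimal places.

Mon: 10:35 AM–9:52 PM = 11 h 17 min; less 15 min break → 11 h 2 min
Tue: 7:09 AM–12:20 PM = 5 h 11 min
Wed: 6:58 AM–6:43 PM = 11 h 45 min
Thu: 5:14 AM–1:15 PM = 8 h 1 min
Fri: 10:45 AM–7:40 PM = 8 h 55 min; less 30 min break → 8 h 25 min
Sat: 7:00 AM–5:34 PM = 10 h 34 min; less 60 min break → 9 h 34 min
Sun: 7:32 AM–12:30 PM = 4 h 58 min; less 75 min break → 3 h 43 min
Total: 11 h 2 min + 5 h 11 min + 11 h 45 min + 8 h 1 min + 8 h 25 min + 9 h 34 min + 3 h 43 min = 57 h 41 min.

57.68 hours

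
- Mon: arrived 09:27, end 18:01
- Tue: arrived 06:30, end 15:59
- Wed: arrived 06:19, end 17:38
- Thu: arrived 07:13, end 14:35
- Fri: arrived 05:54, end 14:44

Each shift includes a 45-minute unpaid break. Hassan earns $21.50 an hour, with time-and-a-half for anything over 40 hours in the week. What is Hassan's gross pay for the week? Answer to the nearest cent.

Mon: 09:27–18:01 = 8 h 34 min; less 45 min break → 7 h 49 min
Tue: 06:30–15:59 = 9 h 29 min; less 45 min break → 8 h 44 min
Wed: 06:19–17:38 = 11 h 19 min; less 45 min break → 10 h 34 min
Thu: 07:13–14:35 = 7 h 22 min; less 45 min break → 6 h 37 min
Fri: 05:54–14:44 = 8 h 50 min; less 45 min break → 8 h 5 min
Total worked: 41 h 49 min = 2509 min.
Regular 40 h 0 min = 2400 min at $21.50/h; overtime 1 h 49 min = 109 min at $32.25/h.
Pay = (2400 × $21.50 + 109 × $32.25) ÷ 60 = $918.59.

$918.59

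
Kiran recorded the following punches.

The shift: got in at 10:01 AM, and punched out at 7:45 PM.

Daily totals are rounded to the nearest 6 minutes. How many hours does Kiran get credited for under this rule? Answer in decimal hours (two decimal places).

9.70 hours

The shift: 10:01 AM–7:45 PM = 9 h 44 min → rounds to 9 h 42 min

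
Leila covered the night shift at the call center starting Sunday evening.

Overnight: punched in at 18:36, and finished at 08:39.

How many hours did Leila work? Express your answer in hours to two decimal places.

14.05 hours

Overnight: 18:36 → midnight = 5 h 24 min; midnight → 08:39 = 8 h 39 min; span 14 h 3 min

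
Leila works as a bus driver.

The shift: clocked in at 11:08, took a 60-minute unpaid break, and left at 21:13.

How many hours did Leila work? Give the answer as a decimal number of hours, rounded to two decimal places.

The shift: 11:08–21:13 = 10 h 5 min; less 60 min break → 9 h 5 min

9.08 hours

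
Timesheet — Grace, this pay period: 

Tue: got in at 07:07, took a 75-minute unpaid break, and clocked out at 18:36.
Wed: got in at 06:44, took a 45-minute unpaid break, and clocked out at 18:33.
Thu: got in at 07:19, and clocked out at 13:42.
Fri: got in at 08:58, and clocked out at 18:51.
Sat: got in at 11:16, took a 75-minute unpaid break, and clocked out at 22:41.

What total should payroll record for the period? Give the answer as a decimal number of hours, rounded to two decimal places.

Tue: 07:07–18:36 = 11 h 29 min; less 75 min break → 10 h 14 min
Wed: 06:44–18:33 = 11 h 49 min; less 45 min break → 11 h 4 min
Thu: 07:19–13:42 = 6 h 23 min
Fri: 08:58–18:51 = 9 h 53 min
Sat: 11:16–22:41 = 11 h 25 min; less 75 min break → 10 h 10 min
Total: 10 h 14 min + 11 h 4 min + 6 h 23 min + 9 h 53 min + 10 h 10 min = 47 h 44 min.

47.73 hours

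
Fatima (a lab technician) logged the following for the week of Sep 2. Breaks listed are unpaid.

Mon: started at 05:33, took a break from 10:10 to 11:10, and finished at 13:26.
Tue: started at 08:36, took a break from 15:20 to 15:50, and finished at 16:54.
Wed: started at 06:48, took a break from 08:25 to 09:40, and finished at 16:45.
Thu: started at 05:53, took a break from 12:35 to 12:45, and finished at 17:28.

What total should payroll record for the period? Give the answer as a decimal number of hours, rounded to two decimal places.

Mon: 05:33–13:26 = 7 h 53 min; less 60 min break → 6 h 53 min
Tue: 08:36–16:54 = 8 h 18 min; less 30 min break → 7 h 48 min
Wed: 06:48–16:45 = 9 h 57 min; less 75 min break → 8 h 42 min
Thu: 05:53–17:28 = 11 h 35 min; less 10 min break → 11 h 25 min
Total: 6 h 53 min + 7 h 48 min + 8 h 42 min + 11 h 25 min = 34 h 48 min.

34.80 hours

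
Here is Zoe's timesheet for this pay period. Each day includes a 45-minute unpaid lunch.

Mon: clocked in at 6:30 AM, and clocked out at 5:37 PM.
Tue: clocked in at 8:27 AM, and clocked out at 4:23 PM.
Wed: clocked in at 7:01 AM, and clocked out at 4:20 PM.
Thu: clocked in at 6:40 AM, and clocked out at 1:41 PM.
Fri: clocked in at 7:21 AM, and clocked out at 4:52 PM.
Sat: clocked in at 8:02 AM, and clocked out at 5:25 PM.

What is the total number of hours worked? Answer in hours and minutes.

49 h 47 min

Mon: 6:30 AM–5:37 PM = 11 h 7 min; less 45 min break → 10 h 22 min
Tue: 8:27 AM–4:23 PM = 7 h 56 min; less 45 min break → 7 h 11 min
Wed: 7:01 AM–4:20 PM = 9 h 19 min; less 45 min break → 8 h 34 min
Thu: 6:40 AM–1:41 PM = 7 h 1 min; less 45 min break → 6 h 16 min
Fri: 7:21 AM–4:52 PM = 9 h 31 min; less 45 min break → 8 h 46 min
Sat: 8:02 AM–5:25 PM = 9 h 23 min; less 45 min break → 8 h 38 min
Total: 10 h 22 min + 7 h 11 min + 8 h 34 min + 6 h 16 min + 8 h 46 min + 8 h 38 min = 49 h 47 min.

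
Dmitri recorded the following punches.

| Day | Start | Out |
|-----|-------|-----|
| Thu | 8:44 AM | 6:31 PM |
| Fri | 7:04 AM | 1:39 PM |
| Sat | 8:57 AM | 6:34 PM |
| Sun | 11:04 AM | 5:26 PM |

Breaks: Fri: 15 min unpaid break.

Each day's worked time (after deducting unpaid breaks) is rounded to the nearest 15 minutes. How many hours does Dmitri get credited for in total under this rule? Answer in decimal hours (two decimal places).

31.75 hours

Thu: 8:44 AM–6:31 PM = 9 h 47 min → rounds to 9 h 45 min
Fri: 7:04 AM–1:39 PM = 6 h 35 min − 15 min = 6 h 20 min → rounds to 6 h 15 min
Sat: 8:57 AM–6:34 PM = 9 h 37 min → rounds to 9 h 30 min
Sun: 11:04 AM–5:26 PM = 6 h 22 min → rounds to 6 h 15 min
Total credited: 31 h 45 min.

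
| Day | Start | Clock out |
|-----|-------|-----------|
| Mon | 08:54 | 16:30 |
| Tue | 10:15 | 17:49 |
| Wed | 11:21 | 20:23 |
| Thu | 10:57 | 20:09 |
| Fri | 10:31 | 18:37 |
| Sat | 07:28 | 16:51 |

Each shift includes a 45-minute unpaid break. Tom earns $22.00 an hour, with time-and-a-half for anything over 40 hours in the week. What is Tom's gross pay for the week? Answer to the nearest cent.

$1090.65

Mon: 08:54–16:30 = 7 h 36 min; less 45 min break → 6 h 51 min
Tue: 10:15–17:49 = 7 h 34 min; less 45 min break → 6 h 49 min
Wed: 11:21–20:23 = 9 h 2 min; less 45 min break → 8 h 17 min
Thu: 10:57–20:09 = 9 h 12 min; less 45 min break → 8 h 27 min
Fri: 10:31–18:37 = 8 h 6 min; less 45 min break → 7 h 21 min
Sat: 07:28–16:51 = 9 h 23 min; less 45 min break → 8 h 38 min
Total worked: 46 h 23 min = 2783 min.
Regular 40 h 0 min = 2400 min at $22.00/h; overtime 6 h 23 min = 383 min at $33.00/h.
Pay = (2400 × $22.00 + 383 × $33.00) ÷ 60 = $1090.65.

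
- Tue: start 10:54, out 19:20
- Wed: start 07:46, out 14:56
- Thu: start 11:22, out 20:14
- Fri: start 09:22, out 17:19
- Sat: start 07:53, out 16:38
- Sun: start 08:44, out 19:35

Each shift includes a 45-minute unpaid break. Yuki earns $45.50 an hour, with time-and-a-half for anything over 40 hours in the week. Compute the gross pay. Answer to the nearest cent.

$2333.01

Tue: 10:54–19:20 = 8 h 26 min; less 45 min break → 7 h 41 min
Wed: 07:46–14:56 = 7 h 10 min; less 45 min break → 6 h 25 min
Thu: 11:22–20:14 = 8 h 52 min; less 45 min break → 8 h 7 min
Fri: 09:22–17:19 = 7 h 57 min; less 45 min break → 7 h 12 min
Sat: 07:53–16:38 = 8 h 45 min; less 45 min break → 8 h 0 min
Sun: 08:44–19:35 = 10 h 51 min; less 45 min break → 10 h 6 min
Total worked: 47 h 31 min = 2851 min.
Regular 40 h 0 min = 2400 min at $45.50/h; overtime 7 h 31 min = 451 min at $68.25/h.
Pay = (2400 × $45.50 + 451 × $68.25) ÷ 60 = $2333.01.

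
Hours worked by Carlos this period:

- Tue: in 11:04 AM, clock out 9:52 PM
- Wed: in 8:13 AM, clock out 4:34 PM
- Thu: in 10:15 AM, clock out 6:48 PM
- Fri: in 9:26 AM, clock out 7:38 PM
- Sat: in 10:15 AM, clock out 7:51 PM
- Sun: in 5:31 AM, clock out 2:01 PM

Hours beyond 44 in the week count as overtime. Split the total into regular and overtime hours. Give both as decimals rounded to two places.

Regular 44.00 hours, overtime 12.00 hours

Tue: 11:04 AM–9:52 PM = 10 h 48 min
Wed: 8:13 AM–4:34 PM = 8 h 21 min
Thu: 10:15 AM–6:48 PM = 8 h 33 min
Fri: 9:26 AM–7:38 PM = 10 h 12 min
Sat: 10:15 AM–7:51 PM = 9 h 36 min
Sun: 5:31 AM–2:01 PM = 8 h 30 min
Total worked: 56 h 0 min = 56.00 h.
Threshold 44 h → overtime 12 h 0 min, regular 44 h 0 min.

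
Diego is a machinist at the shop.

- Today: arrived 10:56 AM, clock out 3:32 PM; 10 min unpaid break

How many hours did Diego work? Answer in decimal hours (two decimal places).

4.43 hours

Today: 10:56 AM–3:32 PM = 4 h 36 min; less 10 min break → 4 h 26 min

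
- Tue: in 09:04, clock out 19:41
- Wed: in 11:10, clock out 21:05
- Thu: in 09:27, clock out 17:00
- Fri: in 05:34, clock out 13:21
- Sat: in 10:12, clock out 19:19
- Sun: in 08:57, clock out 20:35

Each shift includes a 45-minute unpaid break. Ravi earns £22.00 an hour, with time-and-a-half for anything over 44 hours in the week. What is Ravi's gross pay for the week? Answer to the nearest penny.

Tue: 09:04–19:41 = 10 h 37 min; less 45 min break → 9 h 52 min
Wed: 11:10–21:05 = 9 h 55 min; less 45 min break → 9 h 10 min
Thu: 09:27–17:00 = 7 h 33 min; less 45 min break → 6 h 48 min
Fri: 05:34–13:21 = 7 h 47 min; less 45 min break → 7 h 2 min
Sat: 10:12–19:19 = 9 h 7 min; less 45 min break → 8 h 22 min
Sun: 08:57–20:35 = 11 h 38 min; less 45 min break → 10 h 53 min
Total worked: 52 h 7 min = 3127 min.
Regular 44 h 0 min = 2640 min at £22.00/h; overtime 8 h 7 min = 487 min at £33.00/h.
Pay = (2640 × £22.00 + 487 × £33.00) ÷ 60 = £1235.85.

£1235.85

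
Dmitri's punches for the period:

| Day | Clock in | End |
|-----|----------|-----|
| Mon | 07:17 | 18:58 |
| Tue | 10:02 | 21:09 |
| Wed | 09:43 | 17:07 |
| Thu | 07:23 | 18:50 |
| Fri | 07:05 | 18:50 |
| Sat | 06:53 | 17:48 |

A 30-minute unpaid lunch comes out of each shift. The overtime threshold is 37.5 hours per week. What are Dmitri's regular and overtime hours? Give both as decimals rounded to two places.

Regular 37.50 hours, overtime 23.82 hours

Mon: 07:17–18:58 = 11 h 41 min; less 30 min break → 11 h 11 min
Tue: 10:02–21:09 = 11 h 7 min; less 30 min break → 10 h 37 min
Wed: 09:43–17:07 = 7 h 24 min; less 30 min break → 6 h 54 min
Thu: 07:23–18:50 = 11 h 27 min; less 30 min break → 10 h 57 min
Fri: 07:05–18:50 = 11 h 45 min; less 30 min break → 11 h 15 min
Sat: 06:53–17:48 = 10 h 55 min; less 30 min break → 10 h 25 min
Total worked: 61 h 19 min = 61.32 h.
Threshold 37.5 h → overtime 23 h 49 min, regular 37 h 30 min.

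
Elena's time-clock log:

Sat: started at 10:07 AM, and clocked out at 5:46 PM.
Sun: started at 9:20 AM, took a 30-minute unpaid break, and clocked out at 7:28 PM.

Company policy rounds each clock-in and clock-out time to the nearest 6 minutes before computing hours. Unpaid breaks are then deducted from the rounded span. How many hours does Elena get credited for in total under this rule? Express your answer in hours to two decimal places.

Sat: in 10:07 AM→10:06 AM, out 5:46 PM→5:48 PM; 7 h 42 min
Sun: in 9:20 AM→9:18 AM, out 7:28 PM→7:30 PM; 10 h 12 min − 30 min = 9 h 42 min
Total credited: 17 h 24 min.

17.40 hours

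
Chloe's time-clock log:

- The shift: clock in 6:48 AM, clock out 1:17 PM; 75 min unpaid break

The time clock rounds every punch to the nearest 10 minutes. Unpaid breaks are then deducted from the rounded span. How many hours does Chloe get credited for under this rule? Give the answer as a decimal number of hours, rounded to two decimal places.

The shift: in 6:48 AM→6:50 AM, out 1:17 PM→1:20 PM; 6 h 30 min − 75 min = 5 h 15 min

5.25 hours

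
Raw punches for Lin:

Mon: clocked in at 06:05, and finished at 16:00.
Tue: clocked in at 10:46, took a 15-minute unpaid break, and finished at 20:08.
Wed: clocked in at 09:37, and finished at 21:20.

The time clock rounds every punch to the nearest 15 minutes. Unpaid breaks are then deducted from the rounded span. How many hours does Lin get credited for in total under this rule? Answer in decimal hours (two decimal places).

Mon: in 06:05→06:00, out 16:00→16:00; 10 h 0 min
Tue: in 10:46→10:45, out 20:08→20:15; 9 h 30 min − 15 min = 9 h 15 min
Wed: in 09:37→09:30, out 21:20→21:15; 11 h 45 min
Total credited: 31 h 0 min.

31.00 hours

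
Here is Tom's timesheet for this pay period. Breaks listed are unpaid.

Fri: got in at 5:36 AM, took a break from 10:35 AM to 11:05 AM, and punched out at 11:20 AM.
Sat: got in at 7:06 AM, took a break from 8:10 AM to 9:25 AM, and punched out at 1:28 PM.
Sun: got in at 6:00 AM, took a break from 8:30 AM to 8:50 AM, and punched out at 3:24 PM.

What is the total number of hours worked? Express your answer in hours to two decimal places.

19.42 hours

Fri: 5:36 AM–11:20 AM = 5 h 44 min; less 30 min break → 5 h 14 min
Sat: 7:06 AM–1:28 PM = 6 h 22 min; less 75 min break → 5 h 7 min
Sun: 6:00 AM–3:24 PM = 9 h 24 min; less 20 min break → 9 h 4 min
Total: 5 h 14 min + 5 h 7 min + 9 h 4 min = 19 h 25 min.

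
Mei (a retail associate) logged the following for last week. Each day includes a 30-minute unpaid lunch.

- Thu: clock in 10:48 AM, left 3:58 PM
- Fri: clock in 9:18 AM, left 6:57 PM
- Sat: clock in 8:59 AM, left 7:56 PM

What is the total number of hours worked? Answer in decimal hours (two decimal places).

24.27 hours

Thu: 10:48 AM–3:58 PM = 5 h 10 min; less 30 min break → 4 h 40 min
Fri: 9:18 AM–6:57 PM = 9 h 39 min; less 30 min break → 9 h 9 min
Sat: 8:59 AM–7:56 PM = 10 h 57 min; less 30 min break → 10 h 27 min
Total: 4 h 40 min + 9 h 9 min + 10 h 27 min = 24 h 16 min.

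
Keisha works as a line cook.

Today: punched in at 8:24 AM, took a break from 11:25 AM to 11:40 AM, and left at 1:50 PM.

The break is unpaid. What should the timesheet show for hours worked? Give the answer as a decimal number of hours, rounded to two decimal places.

Today: 8:24 AM–1:50 PM = 5 h 26 min; less 15 min break → 5 h 11 min

5.18 hours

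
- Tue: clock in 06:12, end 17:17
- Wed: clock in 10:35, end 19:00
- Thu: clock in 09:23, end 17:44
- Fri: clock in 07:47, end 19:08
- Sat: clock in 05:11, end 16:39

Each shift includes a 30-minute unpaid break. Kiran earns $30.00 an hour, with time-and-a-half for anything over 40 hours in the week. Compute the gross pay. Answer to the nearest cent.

$1567.50

Tue: 06:12–17:17 = 11 h 5 min; less 30 min break → 10 h 35 min
Wed: 10:35–19:00 = 8 h 25 min; less 30 min break → 7 h 55 min
Thu: 09:23–17:44 = 8 h 21 min; less 30 min break → 7 h 51 min
Fri: 07:47–19:08 = 11 h 21 min; less 30 min break → 10 h 51 min
Sat: 05:11–16:39 = 11 h 28 min; less 30 min break → 10 h 58 min
Total worked: 48 h 10 min = 2890 min.
Regular 40 h 0 min = 2400 min at $30.00/h; overtime 8 h 10 min = 490 min at $45.00/h.
Pay = (2400 × $30.00 + 490 × $45.00) ÷ 60 = $1567.50.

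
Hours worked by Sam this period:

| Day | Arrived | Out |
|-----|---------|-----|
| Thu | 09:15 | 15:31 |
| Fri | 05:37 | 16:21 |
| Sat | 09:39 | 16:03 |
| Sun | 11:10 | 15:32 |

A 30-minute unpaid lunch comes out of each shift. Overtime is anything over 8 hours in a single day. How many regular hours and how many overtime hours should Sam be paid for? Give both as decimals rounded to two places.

Thu: 09:15–15:31 = 6 h 16 min; less 30 min break → 5 h 46 min
Fri: 05:37–16:21 = 10 h 44 min; less 30 min break → 10 h 14 min
Sat: 09:39–16:03 = 6 h 24 min; less 30 min break → 5 h 54 min
Sun: 11:10–15:32 = 4 h 22 min; less 30 min break → 3 h 52 min
Thu reg 5 h 46 min / OT 0 h 0 min; Fri reg 8 h 0 min / OT 2 h 14 min; Sat reg 5 h 54 min / OT 0 h 0 min; Sun reg 3 h 52 min / OT 0 h 0 min.
Totals: regular 23 h 32 min, overtime 2 h 14 min.

Regular 23.53 hours, overtime 2.23 hours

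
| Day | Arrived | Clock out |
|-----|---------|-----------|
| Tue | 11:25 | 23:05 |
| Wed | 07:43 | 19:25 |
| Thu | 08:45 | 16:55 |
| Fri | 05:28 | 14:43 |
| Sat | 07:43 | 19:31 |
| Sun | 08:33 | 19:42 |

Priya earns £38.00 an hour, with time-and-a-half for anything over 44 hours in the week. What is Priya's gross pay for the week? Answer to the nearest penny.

Tue: 11:25–23:05 = 11 h 40 min
Wed: 07:43–19:25 = 11 h 42 min
Thu: 08:45–16:55 = 8 h 10 min
Fri: 05:28–14:43 = 9 h 15 min
Sat: 07:43–19:31 = 11 h 48 min
Sun: 08:33–19:42 = 11 h 9 min
Total worked: 63 h 44 min = 3824 min.
Regular 44 h 0 min = 2640 min at £38.00/h; overtime 19 h 44 min = 1184 min at £57.00/h.
Pay = (2640 × £38.00 + 1184 × £57.00) ÷ 60 = £2796.80.

£2796.80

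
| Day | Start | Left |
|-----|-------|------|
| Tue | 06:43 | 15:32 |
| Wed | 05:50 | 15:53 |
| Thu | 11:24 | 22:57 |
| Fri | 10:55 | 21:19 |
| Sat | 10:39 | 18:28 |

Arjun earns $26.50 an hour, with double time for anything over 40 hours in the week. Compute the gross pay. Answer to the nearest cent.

Tue: 06:43–15:32 = 8 h 49 min
Wed: 05:50–15:53 = 10 h 3 min
Thu: 11:24–22:57 = 11 h 33 min
Fri: 10:55–21:19 = 10 h 24 min
Sat: 10:39–18:28 = 7 h 49 min
Total worked: 48 h 38 min = 2918 min.
Regular 40 h 0 min = 2400 min at $26.50/h; overtime 8 h 38 min = 518 min at $53.00/h.
Pay = (2400 × $26.50 + 518 × $53.00) ÷ 60 = $1517.57.

$1517.57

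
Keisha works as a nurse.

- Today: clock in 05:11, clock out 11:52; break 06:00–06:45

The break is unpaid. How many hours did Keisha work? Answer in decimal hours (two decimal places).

5.93 hours

Today: 05:11–11:52 = 6 h 41 min; less 45 min break → 5 h 56 min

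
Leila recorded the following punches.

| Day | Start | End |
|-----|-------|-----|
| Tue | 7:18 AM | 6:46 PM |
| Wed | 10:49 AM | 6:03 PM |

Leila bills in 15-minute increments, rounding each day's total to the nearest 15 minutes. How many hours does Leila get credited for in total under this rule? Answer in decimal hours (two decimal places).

18.75 hours

Tue: 7:18 AM–6:46 PM = 11 h 28 min → rounds to 11 h 30 min
Wed: 10:49 AM–6:03 PM = 7 h 14 min → rounds to 7 h 15 min
Total credited: 18 h 45 min.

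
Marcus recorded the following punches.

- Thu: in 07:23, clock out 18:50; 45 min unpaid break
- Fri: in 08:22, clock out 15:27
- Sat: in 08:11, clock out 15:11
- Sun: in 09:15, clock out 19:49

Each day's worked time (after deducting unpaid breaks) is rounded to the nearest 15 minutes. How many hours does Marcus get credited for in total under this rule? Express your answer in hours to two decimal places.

35.25 hours

Thu: 07:23–18:50 = 11 h 27 min − 45 min = 10 h 42 min → rounds to 10 h 45 min
Fri: 08:22–15:27 = 7 h 5 min → rounds to 7 h 0 min
Sat: 08:11–15:11 = 7 h 0 min → rounds to 7 h 0 min
Sun: 09:15–19:49 = 10 h 34 min → rounds to 10 h 30 min
Total credited: 35 h 15 min.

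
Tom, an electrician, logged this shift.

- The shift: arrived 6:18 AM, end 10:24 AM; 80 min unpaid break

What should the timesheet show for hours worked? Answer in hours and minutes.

The shift: 6:18 AM–10:24 AM = 4 h 6 min; less 80 min break → 2 h 46 min

2 h 46 min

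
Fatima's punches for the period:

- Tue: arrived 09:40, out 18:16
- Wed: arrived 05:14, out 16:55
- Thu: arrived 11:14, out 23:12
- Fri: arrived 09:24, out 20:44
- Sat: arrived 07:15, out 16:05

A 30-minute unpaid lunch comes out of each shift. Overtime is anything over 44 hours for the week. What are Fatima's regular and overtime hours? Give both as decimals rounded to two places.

Regular 44.00 hours, overtime 5.92 hours

Tue: 09:40–18:16 = 8 h 36 min; less 30 min break → 8 h 6 min
Wed: 05:14–16:55 = 11 h 41 min; less 30 min break → 11 h 11 min
Thu: 11:14–23:12 = 11 h 58 min; less 30 min break → 11 h 28 min
Fri: 09:24–20:44 = 11 h 20 min; less 30 min break → 10 h 50 min
Sat: 07:15–16:05 = 8 h 50 min; less 30 min break → 8 h 20 min
Total worked: 49 h 55 min = 49.92 h.
Threshold 44 h → overtime 5 h 55 min, regular 44 h 0 min.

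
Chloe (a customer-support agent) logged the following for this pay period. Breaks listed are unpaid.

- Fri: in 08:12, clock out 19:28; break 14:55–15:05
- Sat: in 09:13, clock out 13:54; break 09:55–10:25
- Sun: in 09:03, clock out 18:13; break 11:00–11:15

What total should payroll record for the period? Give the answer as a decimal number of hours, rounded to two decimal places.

24.20 hours

Fri: 08:12–19:28 = 11 h 16 min; less 10 min break → 11 h 6 min
Sat: 09:13–13:54 = 4 h 41 min; less 30 min break → 4 h 11 min
Sun: 09:03–18:13 = 9 h 10 min; less 15 min break → 8 h 55 min
Total: 11 h 6 min + 4 h 11 min + 8 h 55 min = 24 h 12 min.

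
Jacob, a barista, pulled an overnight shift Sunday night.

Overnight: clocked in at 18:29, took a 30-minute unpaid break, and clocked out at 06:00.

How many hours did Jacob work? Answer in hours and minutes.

Overnight: 18:29 → midnight = 5 h 31 min; midnight → 06:00 = 6 h 0 min; span 11 h 31 min; less 30 min break → 11 h 1 min

11 h 1 min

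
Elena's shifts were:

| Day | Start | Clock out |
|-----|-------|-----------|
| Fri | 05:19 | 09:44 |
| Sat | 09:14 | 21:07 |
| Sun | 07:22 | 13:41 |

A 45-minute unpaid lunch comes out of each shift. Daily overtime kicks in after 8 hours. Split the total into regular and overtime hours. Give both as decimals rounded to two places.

Fri: 05:19–09:44 = 4 h 25 min; less 45 min break → 3 h 40 min
Sat: 09:14–21:07 = 11 h 53 min; less 45 min break → 11 h 8 min
Sun: 07:22–13:41 = 6 h 19 min; less 45 min break → 5 h 34 min
Fri reg 3 h 40 min / OT 0 h 0 min; Sat reg 8 h 0 min / OT 3 h 8 min; Sun reg 5 h 34 min / OT 0 h 0 min.
Totals: regular 17 h 14 min, overtime 3 h 8 min.

Regular 17.23 hours, overtime 3.13 hours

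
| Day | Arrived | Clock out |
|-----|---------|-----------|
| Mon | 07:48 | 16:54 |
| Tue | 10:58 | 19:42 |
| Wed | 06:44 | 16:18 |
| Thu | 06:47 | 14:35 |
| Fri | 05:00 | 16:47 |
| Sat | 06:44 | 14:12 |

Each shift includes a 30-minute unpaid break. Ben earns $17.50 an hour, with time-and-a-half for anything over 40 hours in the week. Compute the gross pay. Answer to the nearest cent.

$1000.56

Mon: 07:48–16:54 = 9 h 6 min; less 30 min break → 8 h 36 min
Tue: 10:58–19:42 = 8 h 44 min; less 30 min break → 8 h 14 min
Wed: 06:44–16:18 = 9 h 34 min; less 30 min break → 9 h 4 min
Thu: 06:47–14:35 = 7 h 48 min; less 30 min break → 7 h 18 min
Fri: 05:00–16:47 = 11 h 47 min; less 30 min break → 11 h 17 min
Sat: 06:44–14:12 = 7 h 28 min; less 30 min break → 6 h 58 min
Total worked: 51 h 27 min = 3087 min.
Regular 40 h 0 min = 2400 min at $17.50/h; overtime 11 h 27 min = 687 min at $26.25/h.
Pay = (2400 × $17.50 + 687 × $26.25) ÷ 60 = $1000.56.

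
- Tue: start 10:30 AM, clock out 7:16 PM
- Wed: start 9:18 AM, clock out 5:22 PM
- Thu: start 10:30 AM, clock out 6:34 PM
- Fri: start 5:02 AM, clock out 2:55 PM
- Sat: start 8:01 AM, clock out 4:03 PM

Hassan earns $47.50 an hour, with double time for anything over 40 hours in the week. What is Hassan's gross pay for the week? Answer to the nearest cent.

Tue: 10:30 AM–7:16 PM = 8 h 46 min
Wed: 9:18 AM–5:22 PM = 8 h 4 min
Thu: 10:30 AM–6:34 PM = 8 h 4 min
Fri: 5:02 AM–2:55 PM = 9 h 53 min
Sat: 8:01 AM–4:03 PM = 8 h 2 min
Total worked: 42 h 49 min = 2569 min.
Regular 40 h 0 min = 2400 min at $47.50/h; overtime 2 h 49 min = 169 min at $95.00/h.
Pay = (2400 × $47.50 + 169 × $95.00) ÷ 60 = $2167.58.

$2167.58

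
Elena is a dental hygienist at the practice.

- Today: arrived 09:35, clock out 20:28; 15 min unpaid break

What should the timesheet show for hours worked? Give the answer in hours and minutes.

Today: 09:35–20:28 = 10 h 53 min; less 15 min break → 10 h 38 min

10 h 38 min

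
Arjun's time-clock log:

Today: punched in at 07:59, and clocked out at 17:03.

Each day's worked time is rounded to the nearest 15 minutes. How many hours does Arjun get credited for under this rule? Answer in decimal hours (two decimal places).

9.00 hours

Today: 07:59–17:03 = 9 h 4 min → rounds to 9 h 0 min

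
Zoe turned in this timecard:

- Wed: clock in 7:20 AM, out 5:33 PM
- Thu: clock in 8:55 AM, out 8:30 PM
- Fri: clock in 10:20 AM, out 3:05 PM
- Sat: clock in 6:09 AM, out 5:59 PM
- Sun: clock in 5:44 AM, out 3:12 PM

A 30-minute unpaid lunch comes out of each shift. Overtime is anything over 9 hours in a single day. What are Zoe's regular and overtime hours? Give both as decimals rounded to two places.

Regular 40.22 hours, overtime 5.13 hours

Wed: 7:20 AM–5:33 PM = 10 h 13 min; less 30 min break → 9 h 43 min
Thu: 8:55 AM–8:30 PM = 11 h 35 min; less 30 min break → 11 h 5 min
Fri: 10:20 AM–3:05 PM = 4 h 45 min; less 30 min break → 4 h 15 min
Sat: 6:09 AM–5:59 PM = 11 h 50 min; less 30 min break → 11 h 20 min
Sun: 5:44 AM–3:12 PM = 9 h 28 min; less 30 min break → 8 h 58 min
Wed reg 9 h 0 min / OT 0 h 43 min; Thu reg 9 h 0 min / OT 2 h 5 min; Fri reg 4 h 15 min / OT 0 h 0 min; Sat reg 9 h 0 min / OT 2 h 20 min; Sun reg 8 h 58 min / OT 0 h 0 min.
Totals: regular 40 h 13 min, overtime 5 h 8 min.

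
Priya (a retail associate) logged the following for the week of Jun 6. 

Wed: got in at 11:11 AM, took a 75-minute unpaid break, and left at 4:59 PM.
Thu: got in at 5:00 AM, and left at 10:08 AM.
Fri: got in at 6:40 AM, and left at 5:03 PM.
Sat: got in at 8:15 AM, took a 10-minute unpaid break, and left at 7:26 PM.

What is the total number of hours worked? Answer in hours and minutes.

Wed: 11:11 AM–4:59 PM = 5 h 48 min; less 75 min break → 4 h 33 min
Thu: 5:00 AM–10:08 AM = 5 h 8 min
Fri: 6:40 AM–5:03 PM = 10 h 23 min
Sat: 8:15 AM–7:26 PM = 11 h 11 min; less 10 min break → 11 h 1 min
Total: 4 h 33 min + 5 h 8 min + 10 h 23 min + 11 h 1 min = 31 h 5 min.

31 h 5 min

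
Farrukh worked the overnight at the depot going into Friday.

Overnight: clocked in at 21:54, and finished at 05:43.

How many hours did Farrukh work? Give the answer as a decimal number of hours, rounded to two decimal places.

Overnight: 21:54 → midnight = 2 h 6 min; midnight → 05:43 = 5 h 43 min; span 7 h 49 min

7.82 hours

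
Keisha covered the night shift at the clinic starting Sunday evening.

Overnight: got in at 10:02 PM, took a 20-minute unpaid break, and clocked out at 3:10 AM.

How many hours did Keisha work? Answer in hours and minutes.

Overnight: 10:02 PM → midnight = 1 h 58 min; midnight → 3:10 AM = 3 h 10 min; span 5 h 8 min; less 20 min break → 4 h 48 min

4 h 48 min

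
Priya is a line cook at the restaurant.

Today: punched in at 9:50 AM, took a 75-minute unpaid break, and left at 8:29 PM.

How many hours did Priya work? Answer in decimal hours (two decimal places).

9.40 hours

Today: 9:50 AM–8:29 PM = 10 h 39 min; less 75 min break → 9 h 24 min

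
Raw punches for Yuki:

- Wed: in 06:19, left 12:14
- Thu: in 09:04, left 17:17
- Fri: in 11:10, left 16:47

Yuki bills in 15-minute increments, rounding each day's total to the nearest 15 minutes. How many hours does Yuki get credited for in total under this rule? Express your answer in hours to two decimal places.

Wed: 06:19–12:14 = 5 h 55 min → rounds to 6 h 0 min
Thu: 09:04–17:17 = 8 h 13 min → rounds to 8 h 15 min
Fri: 11:10–16:47 = 5 h 37 min → rounds to 5 h 30 min
Total credited: 19 h 45 min.

19.75 hours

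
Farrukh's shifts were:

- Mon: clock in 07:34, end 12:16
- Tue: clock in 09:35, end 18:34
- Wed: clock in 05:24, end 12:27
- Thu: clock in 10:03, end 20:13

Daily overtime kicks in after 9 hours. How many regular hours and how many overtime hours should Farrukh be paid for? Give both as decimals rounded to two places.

Regular 29.73 hours, overtime 1.17 hours

Mon: 07:34–12:16 = 4 h 42 min
Tue: 09:35–18:34 = 8 h 59 min
Wed: 05:24–12:27 = 7 h 3 min
Thu: 10:03–20:13 = 10 h 10 min
Mon reg 4 h 42 min / OT 0 h 0 min; Tue reg 8 h 59 min / OT 0 h 0 min; Wed reg 7 h 3 min / OT 0 h 0 min; Thu reg 9 h 0 min / OT 1 h 10 min.
Totals: regular 29 h 44 min, overtime 1 h 10 min.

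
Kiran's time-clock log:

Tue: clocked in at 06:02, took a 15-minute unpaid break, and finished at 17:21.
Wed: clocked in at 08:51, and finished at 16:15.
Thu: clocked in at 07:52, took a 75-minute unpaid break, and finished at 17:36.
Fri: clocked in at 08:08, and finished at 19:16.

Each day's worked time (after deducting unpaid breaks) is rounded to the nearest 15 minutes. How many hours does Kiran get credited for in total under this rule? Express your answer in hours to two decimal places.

Tue: 06:02–17:21 = 11 h 19 min − 15 min = 11 h 4 min → rounds to 11 h 0 min
Wed: 08:51–16:15 = 7 h 24 min → rounds to 7 h 30 min
Thu: 07:52–17:36 = 9 h 44 min − 75 min = 8 h 29 min → rounds to 8 h 30 min
Fri: 08:08–19:16 = 11 h 8 min → rounds to 11 h 15 min
Total credited: 38 h 15 min.

38.25 hours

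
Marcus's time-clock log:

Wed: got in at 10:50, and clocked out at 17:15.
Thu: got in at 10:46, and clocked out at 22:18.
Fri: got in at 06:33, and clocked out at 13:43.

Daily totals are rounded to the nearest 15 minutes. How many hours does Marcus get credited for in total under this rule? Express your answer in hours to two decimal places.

Wed: 10:50–17:15 = 6 h 25 min → rounds to 6 h 30 min
Thu: 10:46–22:18 = 11 h 32 min → rounds to 11 h 30 min
Fri: 06:33–13:43 = 7 h 10 min → rounds to 7 h 15 min
Total credited: 25 h 15 min.

25.25 hours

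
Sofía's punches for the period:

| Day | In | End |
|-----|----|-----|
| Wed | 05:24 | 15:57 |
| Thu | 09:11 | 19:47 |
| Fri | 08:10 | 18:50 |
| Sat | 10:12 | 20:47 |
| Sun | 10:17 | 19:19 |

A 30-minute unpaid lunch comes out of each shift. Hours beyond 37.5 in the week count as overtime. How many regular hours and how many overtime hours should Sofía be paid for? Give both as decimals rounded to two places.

Wed: 05:24–15:57 = 10 h 33 min; less 30 min break → 10 h 3 min
Thu: 09:11–19:47 = 10 h 36 min; less 30 min break → 10 h 6 min
Fri: 08:10–18:50 = 10 h 40 min; less 30 min break → 10 h 10 min
Sat: 10:12–20:47 = 10 h 35 min; less 30 min break → 10 h 5 min
Sun: 10:17–19:19 = 9 h 2 min; less 30 min break → 8 h 32 min
Total worked: 48 h 56 min = 48.93 h.
Threshold 37.5 h → overtime 11 h 26 min, regular 37 h 30 min.

Regular 37.50 hours, overtime 11.43 hours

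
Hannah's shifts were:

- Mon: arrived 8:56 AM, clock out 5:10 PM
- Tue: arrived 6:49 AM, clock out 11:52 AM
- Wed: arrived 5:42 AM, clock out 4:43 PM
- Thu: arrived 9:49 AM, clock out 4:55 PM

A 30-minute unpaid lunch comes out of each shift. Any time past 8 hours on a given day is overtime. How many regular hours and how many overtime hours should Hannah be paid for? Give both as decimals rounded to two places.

Mon: 8:56 AM–5:10 PM = 8 h 14 min; less 30 min break → 7 h 44 min
Tue: 6:49 AM–11:52 AM = 5 h 3 min; less 30 min break → 4 h 33 min
Wed: 5:42 AM–4:43 PM = 11 h 1 min; less 30 min break → 10 h 31 min
Thu: 9:49 AM–4:55 PM = 7 h 6 min; less 30 min break → 6 h 36 min
Mon reg 7 h 44 min / OT 0 h 0 min; Tue reg 4 h 33 min / OT 0 h 0 min; Wed reg 8 h 0 min / OT 2 h 31 min; Thu reg 6 h 36 min / OT 0 h 0 min.
Totals: regular 26 h 53 min, overtime 2 h 31 min.

Regular 26.88 hours, overtime 2.52 hours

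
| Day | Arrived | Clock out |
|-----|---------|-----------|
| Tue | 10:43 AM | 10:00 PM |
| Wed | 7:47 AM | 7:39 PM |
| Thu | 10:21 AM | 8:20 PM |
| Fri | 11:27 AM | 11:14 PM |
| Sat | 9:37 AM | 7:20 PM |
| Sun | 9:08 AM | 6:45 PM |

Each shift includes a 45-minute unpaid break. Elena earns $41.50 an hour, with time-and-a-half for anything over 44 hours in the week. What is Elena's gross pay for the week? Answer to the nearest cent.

Tue: 10:43 AM–10:00 PM = 11 h 17 min; less 45 min break → 10 h 32 min
Wed: 7:47 AM–7:39 PM = 11 h 52 min; less 45 min break → 11 h 7 min
Thu: 10:21 AM–8:20 PM = 9 h 59 min; less 45 min break → 9 h 14 min
Fri: 11:27 AM–11:14 PM = 11 h 47 min; less 45 min break → 11 h 2 min
Sat: 9:37 AM–7:20 PM = 9 h 43 min; less 45 min break → 8 h 58 min
Sun: 9:08 AM–6:45 PM = 9 h 37 min; less 45 min break → 8 h 52 min
Total worked: 59 h 45 min = 3585 min.
Regular 44 h 0 min = 2640 min at $41.50/h; overtime 15 h 45 min = 945 min at $62.25/h.
Pay = (2640 × $41.50 + 945 × $62.25) ÷ 60 = $2806.44.

$2806.44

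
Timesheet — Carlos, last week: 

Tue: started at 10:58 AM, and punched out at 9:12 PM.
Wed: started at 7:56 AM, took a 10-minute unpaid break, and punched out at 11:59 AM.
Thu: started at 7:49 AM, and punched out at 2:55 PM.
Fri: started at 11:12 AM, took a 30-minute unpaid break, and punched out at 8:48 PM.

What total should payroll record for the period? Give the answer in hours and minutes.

Tue: 10:58 AM–9:12 PM = 10 h 14 min
Wed: 7:56 AM–11:59 AM = 4 h 3 min; less 10 min break → 3 h 53 min
Thu: 7:49 AM–2:55 PM = 7 h 6 min
Fri: 11:12 AM–8:48 PM = 9 h 36 min; less 30 min break → 9 h 6 min
Total: 10 h 14 min + 3 h 53 min + 7 h 6 min + 9 h 6 min = 30 h 19 min.

30 h 19 min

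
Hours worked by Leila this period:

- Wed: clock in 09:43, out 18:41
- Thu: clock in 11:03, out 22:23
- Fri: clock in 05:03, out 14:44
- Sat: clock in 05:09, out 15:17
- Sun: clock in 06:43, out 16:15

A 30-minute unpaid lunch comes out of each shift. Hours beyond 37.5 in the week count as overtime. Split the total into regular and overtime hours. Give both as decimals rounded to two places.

Regular 37.50 hours, overtime 9.65 hours

Wed: 09:43–18:41 = 8 h 58 min; less 30 min break → 8 h 28 min
Thu: 11:03–22:23 = 11 h 20 min; less 30 min break → 10 h 50 min
Fri: 05:03–14:44 = 9 h 41 min; less 30 min break → 9 h 11 min
Sat: 05:09–15:17 = 10 h 8 min; less 30 min break → 9 h 38 min
Sun: 06:43–16:15 = 9 h 32 min; less 30 min break → 9 h 2 min
Total worked: 47 h 9 min = 47.15 h.
Threshold 37.5 h → overtime 9 h 39 min, regular 37 h 30 min.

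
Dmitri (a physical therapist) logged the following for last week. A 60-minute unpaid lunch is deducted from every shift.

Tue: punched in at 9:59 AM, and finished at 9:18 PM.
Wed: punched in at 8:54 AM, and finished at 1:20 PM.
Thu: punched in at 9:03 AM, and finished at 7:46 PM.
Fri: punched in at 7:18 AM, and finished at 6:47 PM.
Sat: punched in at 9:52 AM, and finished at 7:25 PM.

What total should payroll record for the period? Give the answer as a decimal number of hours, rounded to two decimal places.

Tue: 9:59 AM–9:18 PM = 11 h 19 min; less 60 min break → 10 h 19 min
Wed: 8:54 AM–1:20 PM = 4 h 26 min; less 60 min break → 3 h 26 min
Thu: 9:03 AM–7:46 PM = 10 h 43 min; less 60 min break → 9 h 43 min
Fri: 7:18 AM–6:47 PM = 11 h 29 min; less 60 min break → 10 h 29 min
Sat: 9:52 AM–7:25 PM = 9 h 33 min; less 60 min break → 8 h 33 min
Total: 10 h 19 min + 3 h 26 min + 9 h 43 min + 10 h 29 min + 8 h 33 min = 42 h 30 min.

42.50 hours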